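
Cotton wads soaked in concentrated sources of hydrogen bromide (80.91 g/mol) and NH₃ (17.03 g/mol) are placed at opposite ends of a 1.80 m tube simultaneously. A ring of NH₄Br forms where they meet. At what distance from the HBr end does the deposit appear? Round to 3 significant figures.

Distances travelled in equal time are proportional to diffusion rates, so d_HBr/d_NH₃ = √(M_NH₃/M_HBr) = √(17.03/80.91) = 0.4588.
With d_HBr + d_NH₃ = 1.80 m, d_NH₃ = 1.80/(1 + 0.4588) = 1.234 m.
d_HBr = 1.80 − 1.234 = 0.566 m.

0.566 m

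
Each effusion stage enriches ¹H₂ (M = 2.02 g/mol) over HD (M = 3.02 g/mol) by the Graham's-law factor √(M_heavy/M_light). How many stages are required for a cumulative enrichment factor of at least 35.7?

18

With α = √(3.02/2.02) per stage, ln α = ½ ln(1.49505) = 0.2011.
Need α^N ≥ 35.7 ⇒ N ≥ ln(35.7) / ln α = 3.575 / 0.2011 = 17.78.
Minimum whole number of stages: N = 18.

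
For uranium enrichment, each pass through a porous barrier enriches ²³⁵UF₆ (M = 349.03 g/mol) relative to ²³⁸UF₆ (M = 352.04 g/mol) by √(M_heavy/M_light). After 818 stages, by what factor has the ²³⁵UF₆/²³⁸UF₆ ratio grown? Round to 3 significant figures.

33.5

Each stage multiplies the ratio by α = √(352.04/349.03), so after 818 stages the overall factor is α^818 = (352.04/349.03)^(818/2).
= 1.00862^409 = 33.5.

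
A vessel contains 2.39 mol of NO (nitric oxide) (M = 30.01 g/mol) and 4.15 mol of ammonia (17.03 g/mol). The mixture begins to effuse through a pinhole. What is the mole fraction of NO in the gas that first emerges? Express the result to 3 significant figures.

0.303

The effusion rate of species i is ∝ p_i/√M_i ∝ n_i/√M_i.
Mole fraction of NO in the effusate = (n_NO/√M_NO) / (n_NO/√M_NO + n_NH₃/√M_NH₃)
= (2.39/√30.01) / (2.39/√30.01 + 4.15/√17.03) = 0.4363/(0.4363 + 1.006) = 0.303.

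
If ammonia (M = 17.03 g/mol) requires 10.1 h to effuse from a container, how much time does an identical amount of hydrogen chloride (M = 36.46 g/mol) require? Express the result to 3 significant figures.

14.8 h

Using Graham's law: t_HCl/t_NH₃ = √(M_HCl/M_NH₃) = √(36.46/17.03) = √2.141 = 1.463.
So the time for HCl is 10.1 × 1.463 = 14.8 h.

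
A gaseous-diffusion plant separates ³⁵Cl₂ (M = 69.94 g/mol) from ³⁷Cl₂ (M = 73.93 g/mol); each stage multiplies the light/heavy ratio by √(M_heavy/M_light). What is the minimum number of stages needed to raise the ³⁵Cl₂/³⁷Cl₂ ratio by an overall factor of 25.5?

Per stage α = (73.93/69.94)^(1/2) = 1.05705^0.5, giving ln α = 0.02774.
Need α^N ≥ 25.5 ⇒ N ≥ ln(25.5) / ln α = 3.239 / 0.02774 = 116.75.
Minimum whole number of stages: N = 117.

117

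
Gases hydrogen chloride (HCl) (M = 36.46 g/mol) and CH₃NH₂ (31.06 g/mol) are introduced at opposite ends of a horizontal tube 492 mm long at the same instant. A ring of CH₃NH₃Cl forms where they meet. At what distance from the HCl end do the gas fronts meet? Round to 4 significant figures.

236.1 mm

Graham's law gives d_HCl/d_CH₃NH₂ = rate_HCl/rate_CH₃NH₂ = √(M_CH₃NH₂/M_HCl) = √(31.06/36.46) = 0.9230.
With d_HCl + d_CH₃NH₂ = 492 mm, d_CH₃NH₂ = 492/(1 + 0.9230) = 255.9 mm.
d_HCl = 492 − 255.9 = 236.1 mm.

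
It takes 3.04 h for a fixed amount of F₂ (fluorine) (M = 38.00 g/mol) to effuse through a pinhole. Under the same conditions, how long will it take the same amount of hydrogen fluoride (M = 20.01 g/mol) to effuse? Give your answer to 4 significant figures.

2.206 h

By Graham's law, t_HF/t_F₂ = √(M_HF/M_F₂) = √(20.01/38.00) = √0.5266 = 0.7257.
So the time for HF is 3.04 × 0.7257 = 2.206 h.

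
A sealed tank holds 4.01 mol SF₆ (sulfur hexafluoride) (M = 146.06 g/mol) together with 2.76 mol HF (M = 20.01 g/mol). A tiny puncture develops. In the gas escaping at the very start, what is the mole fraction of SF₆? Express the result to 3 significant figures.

0.350

Each component's effusion rate ∝ (its partial pressure)·(1/√M) ∝ n_i/√M_i.
So x_SF₆ in the escaping gas = (n_SF₆/√M_SF₆) / Σ(n_i/√M_i)
= (4.01/√146.06) / (4.01/√146.06 + 2.76/√20.01) = 0.3318/(0.3318 + 0.6170) = 0.350.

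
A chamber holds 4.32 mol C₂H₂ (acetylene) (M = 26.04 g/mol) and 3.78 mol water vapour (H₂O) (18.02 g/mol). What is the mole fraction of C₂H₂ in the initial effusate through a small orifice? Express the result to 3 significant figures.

0.487

Each component's effusion rate ∝ (its partial pressure)·(1/√M) ∝ n_i/√M_i.
x_C₂H₂(eff) = (n_C₂H₂/√M_C₂H₂) / (n_C₂H₂/√M_C₂H₂ + n_H₂O/√M_H₂O)
= (4.32/√26.04) / (4.32/√26.04 + 3.78/√18.02) = 0.8466/(0.8466 + 0.8905) = 0.487.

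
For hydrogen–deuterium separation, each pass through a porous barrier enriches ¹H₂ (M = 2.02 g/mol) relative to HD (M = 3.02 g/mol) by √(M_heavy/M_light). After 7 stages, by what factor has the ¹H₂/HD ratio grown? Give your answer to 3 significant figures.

4.09

Overall factor = α^7 with α = √(3.02/2.02), i.e. (3.02/2.02)^(7/2).
= 1.49505^(7/2) = 4.09.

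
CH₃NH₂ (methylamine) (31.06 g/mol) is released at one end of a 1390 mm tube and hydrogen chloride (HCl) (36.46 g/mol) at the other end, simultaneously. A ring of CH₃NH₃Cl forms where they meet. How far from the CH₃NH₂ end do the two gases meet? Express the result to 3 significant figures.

723 mm

In equal time, each gas travels a distance ∝ its rate ∝ 1/√M, so d_CH₃NH₂/d_HCl = √(M_HCl/M_CH₃NH₂) = √(36.46/31.06) = 1.083.
With d_CH₃NH₂ + d_HCl = 1390 mm, d_HCl = 1390/(1 + 1.083) = 667.2 mm.
d_CH₃NH₂ = 1390 − 667.2 = 723 mm.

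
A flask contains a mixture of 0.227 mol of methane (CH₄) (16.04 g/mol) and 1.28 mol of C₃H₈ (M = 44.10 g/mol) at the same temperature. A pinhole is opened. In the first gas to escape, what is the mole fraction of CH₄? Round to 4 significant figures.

0.2272

Each component's effusion rate ∝ (its partial pressure)·(1/√M) ∝ n_i/√M_i.
x_CH₄(eff) = (n_CH₄/√M_CH₄) / (n_CH₄/√M_CH₄ + n_C₃H₈/√M_C₃H₈)
= (0.227/√16.04) / (0.227/√16.04 + 1.28/√44.10) = 0.05668/(0.05668 + 0.1927) = 0.2272.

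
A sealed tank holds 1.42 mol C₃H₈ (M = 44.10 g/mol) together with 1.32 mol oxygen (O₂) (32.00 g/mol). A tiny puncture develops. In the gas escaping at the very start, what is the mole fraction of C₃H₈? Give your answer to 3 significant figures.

Each component's effusion rate ∝ (its partial pressure)·(1/√M) ∝ n_i/√M_i.
Mole fraction of C₃H₈ in the effusate = (n_C₃H₈/√M_C₃H₈) / (n_C₃H₈/√M_C₃H₈ + n_O₂/√M_O₂)
= (1.42/√44.10) / (1.42/√44.10 + 1.32/√32.00) = 0.2138/(0.2138 + 0.2333) = 0.478.

0.478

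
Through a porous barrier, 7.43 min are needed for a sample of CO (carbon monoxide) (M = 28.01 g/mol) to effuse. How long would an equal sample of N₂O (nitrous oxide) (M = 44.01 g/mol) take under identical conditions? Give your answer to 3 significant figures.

Using Graham's law: t_N₂O/t_CO = √(M_N₂O/M_CO) = √(44.01/28.01) = √1.571 = 1.253.
So the time for N₂O is 7.43 × 1.253 = 9.31 min.

9.31 min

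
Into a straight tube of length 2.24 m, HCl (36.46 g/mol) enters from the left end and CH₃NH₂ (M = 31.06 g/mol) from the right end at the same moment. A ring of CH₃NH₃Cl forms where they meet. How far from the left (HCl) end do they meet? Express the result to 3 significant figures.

Graham's law gives d_HCl/d_CH₃NH₂ = rate_HCl/rate_CH₃NH₂ = √(M_CH₃NH₂/M_HCl) = √(31.06/36.46) = 0.9230.
With d_HCl + d_CH₃NH₂ = 2.24 m, d_CH₃NH₂ = 2.24/(1 + 0.9230) = 1.165 m.
d_HCl = 2.24 − 1.165 = 1.08 m.

1.08 m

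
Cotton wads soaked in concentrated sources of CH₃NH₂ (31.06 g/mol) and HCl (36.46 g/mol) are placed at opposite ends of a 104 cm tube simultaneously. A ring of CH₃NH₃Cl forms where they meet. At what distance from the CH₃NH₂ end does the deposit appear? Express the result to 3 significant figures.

In equal time, each gas travels a distance ∝ its rate ∝ 1/√M, so d_CH₃NH₂/d_HCl = √(M_HCl/M_CH₃NH₂) = √(36.46/31.06) = 1.083.
With d_CH₃NH₂ + d_HCl = 104 cm, d_HCl = 104/(1 + 1.083) = 49.92 cm.
d_CH₃NH₂ = 104 − 49.92 = 54.1 cm.

54.1 cm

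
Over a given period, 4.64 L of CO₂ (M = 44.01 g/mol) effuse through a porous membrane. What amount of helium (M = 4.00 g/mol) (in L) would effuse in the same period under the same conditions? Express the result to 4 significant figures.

15.39 L

Graham's law gives rate_He/rate_CO₂ = √(M_CO₂/M_He) = √(44.01/4.00) = √11.00 = 3.317.
So the volume for He is 4.64 × 3.317 = 15.39 L.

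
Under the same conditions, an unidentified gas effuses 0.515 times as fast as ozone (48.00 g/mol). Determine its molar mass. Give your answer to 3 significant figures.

181 g/mol

By Graham's law, rate_X/rate_O₃ = √(M_O₃/M_X).
0.515 = √(48.00/M_X)
M_X = 48.00 / 0.515² = 48.00 / 0.2652 = 181 g/mol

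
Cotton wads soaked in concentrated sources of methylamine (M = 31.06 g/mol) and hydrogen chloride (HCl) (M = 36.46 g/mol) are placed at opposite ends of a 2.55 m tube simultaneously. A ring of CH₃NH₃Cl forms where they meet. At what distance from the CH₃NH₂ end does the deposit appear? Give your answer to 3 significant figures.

1.33 m

Distances travelled in equal time are proportional to diffusion rates, so d_CH₃NH₂/d_HCl = √(M_HCl/M_CH₃NH₂) = √(36.46/31.06) = 1.083.
With d_CH₃NH₂ + d_HCl = 2.55 m, d_HCl = 2.55/(1 + 1.083) = 1.224 m.
d_CH₃NH₂ = 2.55 − 1.224 = 1.33 m.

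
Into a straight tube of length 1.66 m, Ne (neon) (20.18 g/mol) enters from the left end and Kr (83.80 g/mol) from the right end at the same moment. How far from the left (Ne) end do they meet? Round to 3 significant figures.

Graham's law gives d_Ne/d_Kr = rate_Ne/rate_Kr = √(M_Kr/M_Ne) = √(83.80/20.18) = 2.038.
With d_Ne + d_Kr = 1.66 m, d_Kr = 1.66/(1 + 2.038) = 0.5464 m.
d_Ne = 1.66 − 0.5464 = 1.11 m.

1.11 m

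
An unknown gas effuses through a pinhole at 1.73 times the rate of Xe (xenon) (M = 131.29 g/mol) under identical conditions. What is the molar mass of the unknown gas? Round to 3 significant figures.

By Graham's law, rate_X/rate_Xe = √(M_Xe/M_X).
1.73 = √(131.29/M_X)
M_X = 131.29 / 1.73² = 131.29 / 2.993 = 43.9 g/mol

43.9 g/mol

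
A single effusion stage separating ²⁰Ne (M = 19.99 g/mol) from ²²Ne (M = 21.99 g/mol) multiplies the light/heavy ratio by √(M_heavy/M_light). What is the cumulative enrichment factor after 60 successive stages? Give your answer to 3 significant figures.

17.5

The single-stage factor is √(M_heavy/M_light), so 60 stages give [√(21.99/19.99)]^60 = (21.99/19.99)^(60/2).
= 1.10005^30 = 17.5.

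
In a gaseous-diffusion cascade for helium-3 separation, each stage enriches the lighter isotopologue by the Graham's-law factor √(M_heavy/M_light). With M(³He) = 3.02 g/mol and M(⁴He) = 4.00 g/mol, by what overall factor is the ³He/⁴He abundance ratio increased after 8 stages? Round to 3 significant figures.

3.08

After 8 stages the ratio has grown by (√(4.00/3.02))^8 = (4.00/3.02)^(8/2).
= 1.32450^4 = 3.08.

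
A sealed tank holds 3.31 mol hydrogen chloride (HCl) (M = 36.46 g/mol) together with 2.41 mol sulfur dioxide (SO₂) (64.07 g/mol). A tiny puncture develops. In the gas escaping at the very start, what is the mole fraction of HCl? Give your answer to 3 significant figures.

0.645

Effusion rate of each component ∝ n_i/√M_i (partial pressure × 1/√M).
So x_HCl in the escaping gas = (n_HCl/√M_HCl) / Σ(n_i/√M_i)
= (3.31/√36.46) / (3.31/√36.46 + 2.41/√64.07) = 0.5482/(0.5482 + 0.3011) = 0.645.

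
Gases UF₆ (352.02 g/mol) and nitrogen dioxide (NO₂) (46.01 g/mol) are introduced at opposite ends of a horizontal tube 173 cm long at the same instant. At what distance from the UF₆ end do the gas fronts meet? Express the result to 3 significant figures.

45.9 cm

Graham's law gives d_UF₆/d_NO₂ = rate_UF₆/rate_NO₂ = √(M_NO₂/M_UF₆) = √(46.01/352.02) = 0.3615.
With d_UF₆ + d_NO₂ = 173 cm, d_NO₂ = 173/(1 + 0.3615) = 127.1 cm.
d_UF₆ = 173 − 127.1 = 45.9 cm.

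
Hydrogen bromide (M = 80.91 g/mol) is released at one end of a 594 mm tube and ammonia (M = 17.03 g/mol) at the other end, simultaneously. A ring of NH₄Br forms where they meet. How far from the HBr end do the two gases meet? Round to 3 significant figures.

The fronts meet when d_HBr + d_NH₃ = L with d_HBr/d_NH₃ = √(M_NH₃/M_HBr) (Graham's law). Here √(M_NH₃/M_HBr) = √(17.03/80.91) = 0.4588.
With d_HBr + d_NH₃ = 594 mm, d_NH₃ = 594/(1 + 0.4588) = 407.2 mm.
d_HBr = 594 − 407.2 = 187 mm.

187 mm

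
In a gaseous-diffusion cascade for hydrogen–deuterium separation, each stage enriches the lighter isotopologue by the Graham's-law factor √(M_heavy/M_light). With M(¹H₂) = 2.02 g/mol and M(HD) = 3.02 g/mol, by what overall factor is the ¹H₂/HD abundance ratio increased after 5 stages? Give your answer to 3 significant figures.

2.73

Overall factor = α^5 with α = √(3.02/2.02), i.e. (3.02/2.02)^(5/2).
= 1.49505^(5/2) = 2.73.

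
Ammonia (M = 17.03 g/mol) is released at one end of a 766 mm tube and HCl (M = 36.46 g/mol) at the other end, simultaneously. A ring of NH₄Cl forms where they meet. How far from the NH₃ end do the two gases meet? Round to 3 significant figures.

Distances travelled in equal time are proportional to diffusion rates, so d_NH₃/d_HCl = √(M_HCl/M_NH₃) = √(36.46/17.03) = 1.463.
With d_NH₃ + d_HCl = 766 mm, d_HCl = 766/(1 + 1.463) = 311.0 mm.
d_NH₃ = 766 − 311.0 = 455 mm.

455 mm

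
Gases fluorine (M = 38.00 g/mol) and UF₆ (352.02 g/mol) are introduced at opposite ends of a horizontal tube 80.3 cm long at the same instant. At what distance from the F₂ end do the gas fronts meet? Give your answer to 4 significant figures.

The fronts meet when d_F₂ + d_UF₆ = L with d_F₂/d_UF₆ = √(M_UF₆/M_F₂) (Graham's law). Here √(M_UF₆/M_F₂) = √(352.02/38.00) = 3.044.
With d_F₂ + d_UF₆ = 80.3 cm, d_UF₆ = 80.3/(1 + 3.044) = 19.86 cm.
d_F₂ = 80.3 − 19.86 = 60.44 cm.

60.44 cm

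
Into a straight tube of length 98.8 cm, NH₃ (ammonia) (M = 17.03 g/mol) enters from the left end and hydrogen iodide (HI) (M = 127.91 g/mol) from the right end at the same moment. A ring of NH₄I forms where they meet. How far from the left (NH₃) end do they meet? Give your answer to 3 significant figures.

72.4 cm

In equal time, each gas travels a distance ∝ its rate ∝ 1/√M, so d_NH₃/d_HI = √(M_HI/M_NH₃) = √(127.91/17.03) = 2.741.
With d_NH₃ + d_HI = 98.8 cm, d_HI = 98.8/(1 + 2.741) = 26.41 cm.
d_NH₃ = 98.8 − 26.41 = 72.4 cm.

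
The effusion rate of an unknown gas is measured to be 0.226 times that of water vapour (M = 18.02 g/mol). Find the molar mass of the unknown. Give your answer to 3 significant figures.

Graham's law gives rate_X/rate_H₂O = √(M_H₂O/M_X).
0.226 = √(18.02/M_X)
M_X = 18.02 / 0.226² = 18.02 / 0.05108 = 353 g/mol

353 g/mol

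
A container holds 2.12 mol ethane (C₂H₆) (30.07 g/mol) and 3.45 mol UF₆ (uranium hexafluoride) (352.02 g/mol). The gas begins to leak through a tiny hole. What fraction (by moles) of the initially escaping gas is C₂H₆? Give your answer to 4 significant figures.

Rate_i ∝ x_i/√M_i (Graham's law weighted by mole fraction), so the effusate composition follows n_i/√M_i.
Mole fraction of C₂H₆ in the effusate = (n_C₂H₆/√M_C₂H₆) / (n_C₂H₆/√M_C₂H₆ + n_UF₆/√M_UF₆)
= (2.12/√30.07) / (2.12/√30.07 + 3.45/√352.02) = 0.3866/(0.3866 + 0.1839) = 0.6777.

0.6777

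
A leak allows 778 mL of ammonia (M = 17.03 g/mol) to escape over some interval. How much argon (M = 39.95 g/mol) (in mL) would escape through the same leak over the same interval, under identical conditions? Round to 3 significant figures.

508 mL

Graham's law gives rate_Ar/rate_NH₃ = √(M_NH₃/M_Ar) = √(17.03/39.95) = √0.4263 = 0.6529.
So the volume for Ar is 778 × 0.6529 = 508 mL.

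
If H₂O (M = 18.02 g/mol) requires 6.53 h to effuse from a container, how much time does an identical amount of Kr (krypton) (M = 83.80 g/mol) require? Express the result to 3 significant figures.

Graham's law gives t_Kr/t_H₂O = √(M_Kr/M_H₂O) = √(83.80/18.02) = √4.650 = 2.156.
So the time for Kr is 6.53 × 2.156 = 14.1 h.

14.1 h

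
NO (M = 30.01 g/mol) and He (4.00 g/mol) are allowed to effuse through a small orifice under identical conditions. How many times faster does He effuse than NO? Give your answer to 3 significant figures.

2.74

Using Graham's law: rate_He/rate_NO = √(M_NO/M_He) = √(30.01/4.00) = √7.503 = 2.74.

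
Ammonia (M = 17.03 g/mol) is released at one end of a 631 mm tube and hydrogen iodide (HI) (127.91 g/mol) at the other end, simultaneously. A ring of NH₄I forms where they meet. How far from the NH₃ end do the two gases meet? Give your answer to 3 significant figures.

462 mm

Graham's law gives d_NH₃/d_HI = rate_NH₃/rate_HI = √(M_HI/M_NH₃) = √(127.91/17.03) = 2.741.
With d_NH₃ + d_HI = 631 mm, d_HI = 631/(1 + 2.741) = 168.7 mm.
d_NH₃ = 631 − 168.7 = 462 mm.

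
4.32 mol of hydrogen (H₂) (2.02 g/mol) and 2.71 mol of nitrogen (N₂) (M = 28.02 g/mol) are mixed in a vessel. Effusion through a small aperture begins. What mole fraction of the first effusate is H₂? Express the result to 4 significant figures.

0.8558

The effusion rate of species i is ∝ p_i/√M_i ∝ n_i/√M_i.
Mole fraction of H₂ in the effusate = (n_H₂/√M_H₂) / (n_H₂/√M_H₂ + n_N₂/√M_N₂)
= (4.32/√2.02) / (4.32/√2.02 + 2.71/√28.02) = 3.040/(3.040 + 0.5120) = 0.8558.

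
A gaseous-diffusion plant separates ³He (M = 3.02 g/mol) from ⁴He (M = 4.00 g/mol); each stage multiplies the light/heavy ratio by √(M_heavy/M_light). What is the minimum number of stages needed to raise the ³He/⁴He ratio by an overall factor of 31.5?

With α = √(4.00/3.02) per stage, ln α = ½ ln(1.32450) = 0.1405.
Need α^N ≥ 31.5 ⇒ N ≥ ln(31.5) / ln α = 3.450 / 0.1405 = 24.55.
Minimum whole number of stages: N = 25.

25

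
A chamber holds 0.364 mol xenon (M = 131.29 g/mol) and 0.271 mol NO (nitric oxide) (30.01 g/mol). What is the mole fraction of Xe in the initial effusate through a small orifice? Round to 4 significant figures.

Rate_i ∝ x_i/√M_i (Graham's law weighted by mole fraction), so the effusate composition follows n_i/√M_i.
x_Xe(eff) = (n_Xe/√M_Xe) / (n_Xe/√M_Xe + n_NO/√M_NO)
= (0.364/√131.29) / (0.364/√131.29 + 0.271/√30.01) = 0.03177/(0.03177 + 0.04947) = 0.3910.

0.3910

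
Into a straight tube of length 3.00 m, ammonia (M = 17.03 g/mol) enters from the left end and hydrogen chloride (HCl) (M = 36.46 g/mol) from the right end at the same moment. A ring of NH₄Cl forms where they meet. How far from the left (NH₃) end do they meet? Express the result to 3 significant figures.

Distances travelled in equal time are proportional to diffusion rates, so d_NH₃/d_HCl = √(M_HCl/M_NH₃) = √(36.46/17.03) = 1.463.
With d_NH₃ + d_HCl = 3.00 m, d_HCl = 3.00/(1 + 1.463) = 1.218 m.
d_NH₃ = 3.00 − 1.218 = 1.78 m.

1.78 m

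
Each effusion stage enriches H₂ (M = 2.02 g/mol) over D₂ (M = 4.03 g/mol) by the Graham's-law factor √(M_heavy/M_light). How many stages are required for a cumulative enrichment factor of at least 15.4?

8

Per stage α = (4.03/2.02)^(1/2) = 1.99505^0.5, giving ln α = 0.3453.
Need α^N ≥ 15.4 ⇒ N ≥ ln(15.4) / ln α = 2.734 / 0.3453 = 7.92.
Rounding up, N = 8 stages.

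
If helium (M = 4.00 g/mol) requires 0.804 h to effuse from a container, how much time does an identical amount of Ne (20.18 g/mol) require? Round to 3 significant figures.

1.81 h

Graham's law gives t_Ne/t_He = √(M_Ne/M_He) = √(20.18/4.00) = √5.045 = 2.246.
So the time for Ne is 0.804 × 2.246 = 1.81 h.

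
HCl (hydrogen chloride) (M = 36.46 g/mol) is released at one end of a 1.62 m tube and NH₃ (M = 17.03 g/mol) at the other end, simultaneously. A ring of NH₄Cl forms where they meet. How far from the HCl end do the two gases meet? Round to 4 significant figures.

Graham's law gives d_HCl/d_NH₃ = rate_HCl/rate_NH₃ = √(M_NH₃/M_HCl) = √(17.03/36.46) = 0.6834.
With d_HCl + d_NH₃ = 1.62 m, d_NH₃ = 1.62/(1 + 0.6834) = 0.9623 m.
d_HCl = 1.62 − 0.9623 = 0.6577 m.

0.6577 m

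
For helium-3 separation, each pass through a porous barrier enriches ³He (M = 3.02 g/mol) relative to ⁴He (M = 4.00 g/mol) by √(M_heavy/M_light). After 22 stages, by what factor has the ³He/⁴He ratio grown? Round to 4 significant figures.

The single-stage factor is √(M_heavy/M_light), so 22 stages give [√(4.00/3.02)]^22 = (4.00/3.02)^(22/2).
= 1.32450^11 = 22.01.

22.01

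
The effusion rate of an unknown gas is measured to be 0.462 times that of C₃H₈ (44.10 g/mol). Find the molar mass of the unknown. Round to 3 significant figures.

Graham's law gives rate_X/rate_C₃H₈ = √(M_C₃H₈/M_X).
0.462 = √(44.10/M_X)
M_X = 44.10 / 0.462² = 44.10 / 0.2134 = 207 g/mol

207 g/mol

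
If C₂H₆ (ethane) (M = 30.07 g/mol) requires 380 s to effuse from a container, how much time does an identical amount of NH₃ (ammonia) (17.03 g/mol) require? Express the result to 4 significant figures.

Graham's law gives t_NH₃/t_C₂H₆ = √(M_NH₃/M_C₂H₆) = √(17.03/30.07) = √0.5663 = 0.7526.
So the time for NH₃ is 380 × 0.7526 = 286.0 s.

286.0 s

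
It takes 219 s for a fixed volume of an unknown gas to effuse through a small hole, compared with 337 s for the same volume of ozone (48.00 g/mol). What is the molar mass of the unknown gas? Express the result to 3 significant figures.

Graham's law gives t_X/t_O₃ = √(M_X/M_O₃).
219/337 = 0.6499 = √(M_X/48.00)
M_X = 48.00 × 0.6499² = 48.00 × 0.4223 = 20.3 g/mol

20.3 g/mol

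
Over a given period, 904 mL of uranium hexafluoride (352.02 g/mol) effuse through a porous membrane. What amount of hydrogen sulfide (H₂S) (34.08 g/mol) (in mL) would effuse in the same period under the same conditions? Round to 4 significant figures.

From Graham's law, rate_H₂S/rate_UF₆ = √(M_UF₆/M_H₂S) = √(352.02/34.08) = √10.33 = 3.214.
So the volume for H₂S is 904 × 3.214 = 2905 mL.

2905 mL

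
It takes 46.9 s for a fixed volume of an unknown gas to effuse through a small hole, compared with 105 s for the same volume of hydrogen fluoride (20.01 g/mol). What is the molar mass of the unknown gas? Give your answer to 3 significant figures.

3.99 g/mol

Since effusion rate ∝ 1/√M, t_X/t_HF = √(M_X/M_HF).
46.9/105 = 0.4467 = √(M_X/20.01)
M_X = 20.01 × 0.4467² = 20.01 × 0.1995 = 3.99 g/mol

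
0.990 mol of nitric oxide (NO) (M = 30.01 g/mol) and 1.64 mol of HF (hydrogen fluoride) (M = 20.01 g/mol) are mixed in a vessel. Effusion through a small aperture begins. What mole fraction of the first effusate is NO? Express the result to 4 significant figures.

Rate_i ∝ x_i/√M_i (Graham's law weighted by mole fraction), so the effusate composition follows n_i/√M_i.
So x_NO in the escaping gas = (n_NO/√M_NO) / Σ(n_i/√M_i)
= (0.990/√30.01) / (0.990/√30.01 + 1.64/√20.01) = 0.1807/(0.1807 + 0.3666) = 0.3302.

0.3302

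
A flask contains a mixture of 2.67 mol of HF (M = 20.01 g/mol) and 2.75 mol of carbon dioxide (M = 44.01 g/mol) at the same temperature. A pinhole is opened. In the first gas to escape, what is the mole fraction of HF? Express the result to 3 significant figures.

Each component's effusion rate ∝ (its partial pressure)·(1/√M) ∝ n_i/√M_i.
x_HF(eff) = (n_HF/√M_HF) / (n_HF/√M_HF + n_CO₂/√M_CO₂)
= (2.67/√20.01) / (2.67/√20.01 + 2.75/√44.01) = 0.5969/(0.5969 + 0.4145) = 0.590.

0.590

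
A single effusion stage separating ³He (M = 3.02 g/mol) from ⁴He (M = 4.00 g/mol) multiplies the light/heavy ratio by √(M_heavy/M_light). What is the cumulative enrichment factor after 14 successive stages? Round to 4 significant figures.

7.151

Each stage multiplies the ratio by α = √(4.00/3.02), so after 14 stages the overall factor is α^14 = (4.00/3.02)^(14/2).
= 1.32450^7 = 7.151.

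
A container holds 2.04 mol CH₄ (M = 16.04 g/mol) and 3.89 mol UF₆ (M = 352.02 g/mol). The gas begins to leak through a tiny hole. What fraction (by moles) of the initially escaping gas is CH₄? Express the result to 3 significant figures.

The effusion rate of species i is ∝ p_i/√M_i ∝ n_i/√M_i.
So x_CH₄ in the escaping gas = (n_CH₄/√M_CH₄) / Σ(n_i/√M_i)
= (2.04/√16.04) / (2.04/√16.04 + 3.89/√352.02) = 0.5094/(0.5094 + 0.2073) = 0.711.

0.711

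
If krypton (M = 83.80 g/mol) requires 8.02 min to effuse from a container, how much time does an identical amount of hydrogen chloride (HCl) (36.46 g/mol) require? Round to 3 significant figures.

Graham's law gives t_HCl/t_Kr = √(M_HCl/M_Kr) = √(36.46/83.80) = √0.4351 = 0.6596.
So the time for HCl is 8.02 × 0.6596 = 5.29 min.

5.29 min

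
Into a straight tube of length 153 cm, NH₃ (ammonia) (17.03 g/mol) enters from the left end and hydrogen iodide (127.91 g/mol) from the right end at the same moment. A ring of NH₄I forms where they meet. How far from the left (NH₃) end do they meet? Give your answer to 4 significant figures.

112.1 cm

The fronts meet when d_NH₃ + d_HI = L with d_NH₃/d_HI = √(M_HI/M_NH₃) (Graham's law). Here √(M_HI/M_NH₃) = √(127.91/17.03) = 2.741.
With d_NH₃ + d_HI = 153 cm, d_HI = 153/(1 + 2.741) = 40.90 cm.
d_NH₃ = 153 − 40.90 = 112.1 cm.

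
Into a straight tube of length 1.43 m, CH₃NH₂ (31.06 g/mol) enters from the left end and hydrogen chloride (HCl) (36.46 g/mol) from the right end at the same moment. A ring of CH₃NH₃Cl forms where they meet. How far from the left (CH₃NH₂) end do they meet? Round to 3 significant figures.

The fronts meet when d_CH₃NH₂ + d_HCl = L with d_CH₃NH₂/d_HCl = √(M_HCl/M_CH₃NH₂) (Graham's law). Here √(M_HCl/M_CH₃NH₂) = √(36.46/31.06) = 1.083.
With d_CH₃NH₂ + d_HCl = 1.43 m, d_HCl = 1.43/(1 + 1.083) = 0.6864 m.
d_CH₃NH₂ = 1.43 − 0.6864 = 0.744 m.

0.744 m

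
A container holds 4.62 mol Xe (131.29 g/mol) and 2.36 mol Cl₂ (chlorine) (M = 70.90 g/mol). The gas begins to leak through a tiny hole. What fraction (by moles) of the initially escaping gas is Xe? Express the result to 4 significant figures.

0.5899

The effusion rate of species i is ∝ p_i/√M_i ∝ n_i/√M_i.
So x_Xe in the escaping gas = (n_Xe/√M_Xe) / Σ(n_i/√M_i)
= (4.62/√131.29) / (4.62/√131.29 + 2.36/√70.90) = 0.4032/(0.4032 + 0.2803) = 0.5899.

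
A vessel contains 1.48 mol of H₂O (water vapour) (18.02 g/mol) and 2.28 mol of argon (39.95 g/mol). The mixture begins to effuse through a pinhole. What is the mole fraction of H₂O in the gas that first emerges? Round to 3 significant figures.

0.491

Rate_i ∝ x_i/√M_i (Graham's law weighted by mole fraction), so the effusate composition follows n_i/√M_i.
x_H₂O(eff) = (n_H₂O/√M_H₂O) / (n_H₂O/√M_H₂O + n_Ar/√M_Ar)
= (1.48/√18.02) / (1.48/√18.02 + 2.28/√39.95) = 0.3486/(0.3486 + 0.3607) = 0.491.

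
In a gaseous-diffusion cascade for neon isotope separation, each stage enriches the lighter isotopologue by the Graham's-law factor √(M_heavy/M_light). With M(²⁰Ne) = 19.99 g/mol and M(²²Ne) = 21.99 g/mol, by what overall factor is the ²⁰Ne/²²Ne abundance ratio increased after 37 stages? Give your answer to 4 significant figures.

Overall factor = α^37 with α = √(21.99/19.99), i.e. (21.99/19.99)^(37/2).
= 1.10005^(37/2) = 5.836.

5.836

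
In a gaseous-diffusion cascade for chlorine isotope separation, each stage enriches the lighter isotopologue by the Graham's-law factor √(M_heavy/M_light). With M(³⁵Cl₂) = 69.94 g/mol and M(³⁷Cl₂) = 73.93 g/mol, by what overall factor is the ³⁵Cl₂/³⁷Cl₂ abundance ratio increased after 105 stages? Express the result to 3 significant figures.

The single-stage factor is √(M_heavy/M_light), so 105 stages give [√(73.93/69.94)]^105 = (73.93/69.94)^(105/2).
= 1.05705^(105/2) = 18.4.

18.4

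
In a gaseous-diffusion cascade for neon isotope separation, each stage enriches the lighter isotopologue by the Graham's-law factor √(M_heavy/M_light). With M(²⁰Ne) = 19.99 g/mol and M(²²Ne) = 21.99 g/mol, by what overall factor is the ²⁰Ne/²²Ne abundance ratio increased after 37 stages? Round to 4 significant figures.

5.836

After 37 stages the ratio has grown by (√(21.99/19.99))^37 = (21.99/19.99)^(37/2).
= 1.10005^(37/2) = 5.836.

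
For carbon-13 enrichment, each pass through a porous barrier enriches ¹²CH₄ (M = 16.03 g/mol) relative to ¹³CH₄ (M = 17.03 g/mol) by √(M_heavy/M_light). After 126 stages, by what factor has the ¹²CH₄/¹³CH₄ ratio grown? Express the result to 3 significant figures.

After 126 stages the ratio has grown by (√(17.03/16.03))^126 = (17.03/16.03)^(126/2).
= 1.06238^63 = 45.3.

45.3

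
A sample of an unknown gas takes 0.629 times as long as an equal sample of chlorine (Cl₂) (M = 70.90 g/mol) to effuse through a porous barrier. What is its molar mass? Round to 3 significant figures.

By Graham's law, t_X/t_Cl₂ = √(M_X/M_Cl₂).
0.629 = √(M_X/70.90)
M_X = 70.90 × 0.629² = 70.90 × 0.3956 = 28.1 g/mol

28.1 g/mol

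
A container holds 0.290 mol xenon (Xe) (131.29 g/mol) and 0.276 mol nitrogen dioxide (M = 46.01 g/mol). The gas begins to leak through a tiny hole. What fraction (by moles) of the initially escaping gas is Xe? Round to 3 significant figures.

0.383

Rate_i ∝ x_i/√M_i (Graham's law weighted by mole fraction), so the effusate composition follows n_i/√M_i.
x_Xe(eff) = (n_Xe/√M_Xe) / (n_Xe/√M_Xe + n_NO₂/√M_NO₂)
= (0.290/√131.29) / (0.290/√131.29 + 0.276/√46.01) = 0.02531/(0.02531 + 0.04069) = 0.383.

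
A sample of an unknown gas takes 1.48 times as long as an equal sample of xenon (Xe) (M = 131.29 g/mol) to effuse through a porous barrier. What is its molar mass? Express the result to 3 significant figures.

288 g/mol

By Graham's law, t_X/t_Xe = √(M_X/M_Xe).
1.48 = √(M_X/131.29)
M_X = 131.29 × 1.48² = 131.29 × 2.190 = 288 g/mol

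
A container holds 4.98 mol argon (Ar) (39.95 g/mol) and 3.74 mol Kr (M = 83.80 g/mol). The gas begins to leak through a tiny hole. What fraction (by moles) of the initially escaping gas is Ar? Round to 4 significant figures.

Rate_i ∝ x_i/√M_i (Graham's law weighted by mole fraction), so the effusate composition follows n_i/√M_i.
x_Ar(eff) = (n_Ar/√M_Ar) / (n_Ar/√M_Ar + n_Kr/√M_Kr)
= (4.98/√39.95) / (4.98/√39.95 + 3.74/√83.80) = 0.7879/(0.7879 + 0.4086) = 0.6585.

0.6585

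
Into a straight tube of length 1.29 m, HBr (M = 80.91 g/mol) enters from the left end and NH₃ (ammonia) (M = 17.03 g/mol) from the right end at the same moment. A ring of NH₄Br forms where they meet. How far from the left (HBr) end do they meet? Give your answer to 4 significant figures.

Graham's law gives d_HBr/d_NH₃ = rate_HBr/rate_NH₃ = √(M_NH₃/M_HBr) = √(17.03/80.91) = 0.4588.
With d_HBr + d_NH₃ = 1.29 m, d_NH₃ = 1.29/(1 + 0.4588) = 0.8843 m.
d_HBr = 1.29 − 0.8843 = 0.4057 m.

0.4057 m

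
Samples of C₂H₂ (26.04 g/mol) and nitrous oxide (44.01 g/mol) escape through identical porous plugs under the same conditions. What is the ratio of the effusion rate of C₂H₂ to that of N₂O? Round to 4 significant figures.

1.300

Since effusion rate ∝ 1/√M, rate_C₂H₂/rate_N₂O = √(M_N₂O/M_C₂H₂) = √(44.01/26.04) = √1.690 = 1.300.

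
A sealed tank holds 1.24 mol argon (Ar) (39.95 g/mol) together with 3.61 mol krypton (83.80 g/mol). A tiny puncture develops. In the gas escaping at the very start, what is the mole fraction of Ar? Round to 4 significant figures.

Effusion rate of each component ∝ n_i/√M_i (partial pressure × 1/√M).
Mole fraction of Ar in the effusate = (n_Ar/√M_Ar) / (n_Ar/√M_Ar + n_Kr/√M_Kr)
= (1.24/√39.95) / (1.24/√39.95 + 3.61/√83.80) = 0.1962/(0.1962 + 0.3944) = 0.3322.

0.3322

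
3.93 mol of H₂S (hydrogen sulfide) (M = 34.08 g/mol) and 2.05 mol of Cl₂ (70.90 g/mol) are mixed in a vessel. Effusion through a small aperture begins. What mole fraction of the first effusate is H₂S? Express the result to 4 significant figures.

Rate_i ∝ x_i/√M_i (Graham's law weighted by mole fraction), so the effusate composition follows n_i/√M_i.
Mole fraction of H₂S in the effusate = (n_H₂S/√M_H₂S) / (n_H₂S/√M_H₂S + n_Cl₂/√M_Cl₂)
= (3.93/√34.08) / (3.93/√34.08 + 2.05/√70.90) = 0.6732/(0.6732 + 0.2435) = 0.7344.

0.7344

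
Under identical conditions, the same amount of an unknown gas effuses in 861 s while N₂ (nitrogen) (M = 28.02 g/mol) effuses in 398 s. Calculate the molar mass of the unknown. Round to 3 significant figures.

131 g/mol

From Graham's law, t_X/t_N₂ = √(M_X/M_N₂).
861/398 = 2.163 = √(M_X/28.02)
M_X = 28.02 × 2.163² = 28.02 × 4.680 = 131 g/mol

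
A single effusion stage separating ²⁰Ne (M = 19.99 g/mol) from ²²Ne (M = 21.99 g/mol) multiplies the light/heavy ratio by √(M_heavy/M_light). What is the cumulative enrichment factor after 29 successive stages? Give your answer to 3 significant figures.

Overall factor = α^29 with α = √(21.99/19.99), i.e. (21.99/19.99)^(29/2).
= 1.10005^(29/2) = 3.99.

3.99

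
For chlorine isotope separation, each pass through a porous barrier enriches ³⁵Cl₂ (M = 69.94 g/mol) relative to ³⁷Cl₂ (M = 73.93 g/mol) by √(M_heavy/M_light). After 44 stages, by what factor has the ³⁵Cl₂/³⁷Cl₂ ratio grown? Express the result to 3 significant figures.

3.39

After 44 stages the ratio has grown by (√(73.93/69.94))^44 = (73.93/69.94)^(44/2).
= 1.05705^22 = 3.39.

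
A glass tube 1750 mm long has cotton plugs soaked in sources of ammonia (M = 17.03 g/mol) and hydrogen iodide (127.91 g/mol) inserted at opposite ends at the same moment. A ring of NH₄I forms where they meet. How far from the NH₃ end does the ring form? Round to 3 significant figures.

Graham's law gives d_NH₃/d_HI = rate_NH₃/rate_HI = √(M_HI/M_NH₃) = √(127.91/17.03) = 2.741.
With d_NH₃ + d_HI = 1750 mm, d_HI = 1750/(1 + 2.741) = 467.8 mm.
d_NH₃ = 1750 − 467.8 = 1280 mm.

1280 mm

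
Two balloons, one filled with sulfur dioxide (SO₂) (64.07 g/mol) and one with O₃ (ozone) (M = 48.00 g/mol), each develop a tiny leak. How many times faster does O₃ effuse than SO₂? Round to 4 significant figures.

1.155

Using Graham's law: rate_O₃/rate_SO₂ = √(M_SO₂/M_O₃) = √(64.07/48.00) = √1.335 = 1.155.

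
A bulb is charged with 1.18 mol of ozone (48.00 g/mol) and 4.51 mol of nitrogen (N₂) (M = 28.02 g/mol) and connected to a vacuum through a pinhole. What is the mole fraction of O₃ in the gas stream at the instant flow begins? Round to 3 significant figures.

The effusion rate of species i is ∝ p_i/√M_i ∝ n_i/√M_i.
x_O₃(eff) = (n_O₃/√M_O₃) / (n_O₃/√M_O₃ + n_N₂/√M_N₂)
= (1.18/√48.00) / (1.18/√48.00 + 4.51/√28.02) = 0.1703/(0.1703 + 0.8520) = 0.167.

0.167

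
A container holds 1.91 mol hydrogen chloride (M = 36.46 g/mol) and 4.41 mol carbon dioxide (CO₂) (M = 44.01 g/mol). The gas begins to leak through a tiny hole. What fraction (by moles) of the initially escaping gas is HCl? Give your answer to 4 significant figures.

0.3224

Each component's effusion rate ∝ (its partial pressure)·(1/√M) ∝ n_i/√M_i.
Mole fraction of HCl in the effusate = (n_HCl/√M_HCl) / (n_HCl/√M_HCl + n_CO₂/√M_CO₂)
= (1.91/√36.46) / (1.91/√36.46 + 4.41/√44.01) = 0.3163/(0.3163 + 0.6648) = 0.3224.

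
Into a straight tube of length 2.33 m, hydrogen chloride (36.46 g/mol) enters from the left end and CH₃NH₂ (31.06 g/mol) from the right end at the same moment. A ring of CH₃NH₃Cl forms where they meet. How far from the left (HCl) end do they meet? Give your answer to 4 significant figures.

1.118 m

Distances travelled in equal time are proportional to diffusion rates, so d_HCl/d_CH₃NH₂ = √(M_CH₃NH₂/M_HCl) = √(31.06/36.46) = 0.9230.
With d_HCl + d_CH₃NH₂ = 2.33 m, d_CH₃NH₂ = 2.33/(1 + 0.9230) = 1.212 m.
d_HCl = 2.33 − 1.212 = 1.118 m.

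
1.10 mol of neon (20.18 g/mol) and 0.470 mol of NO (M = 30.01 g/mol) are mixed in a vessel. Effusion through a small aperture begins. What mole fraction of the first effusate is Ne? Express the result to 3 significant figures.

0.741

Effusion rate of each component ∝ n_i/√M_i (partial pressure × 1/√M).
Mole fraction of Ne in the effusate = (n_Ne/√M_Ne) / (n_Ne/√M_Ne + n_NO/√M_NO)
= (1.10/√20.18) / (1.10/√20.18 + 0.470/√30.01) = 0.2449/(0.2449 + 0.08580) = 0.741.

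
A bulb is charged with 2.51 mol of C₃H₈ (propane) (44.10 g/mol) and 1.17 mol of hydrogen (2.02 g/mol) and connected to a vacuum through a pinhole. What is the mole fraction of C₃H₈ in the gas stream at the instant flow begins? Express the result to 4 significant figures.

0.3147

The effusion rate of species i is ∝ p_i/√M_i ∝ n_i/√M_i.
x_C₃H₈(eff) = (n_C₃H₈/√M_C₃H₈) / (n_C₃H₈/√M_C₃H₈ + n_H₂/√M_H₂)
= (2.51/√44.10) / (2.51/√44.10 + 1.17/√2.02) = 0.3780/(0.3780 + 0.8232) = 0.3147.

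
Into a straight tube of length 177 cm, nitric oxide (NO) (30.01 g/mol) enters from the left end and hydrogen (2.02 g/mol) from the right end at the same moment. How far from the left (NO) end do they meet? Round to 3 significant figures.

36.5 cm

Graham's law gives d_NO/d_H₂ = rate_NO/rate_H₂ = √(M_H₂/M_NO) = √(2.02/30.01) = 0.2594.
With d_NO + d_H₂ = 177 cm, d_H₂ = 177/(1 + 0.2594) = 140.5 cm.
d_NO = 177 − 140.5 = 36.5 cm.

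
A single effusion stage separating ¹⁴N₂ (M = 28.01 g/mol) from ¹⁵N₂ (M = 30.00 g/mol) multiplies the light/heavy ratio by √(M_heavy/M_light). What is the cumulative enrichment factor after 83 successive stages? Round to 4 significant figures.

Each stage multiplies the ratio by α = √(30.00/28.01), so after 83 stages the overall factor is α^83 = (30.00/28.01)^(83/2).
= 1.07105^(83/2) = 17.26.

17.26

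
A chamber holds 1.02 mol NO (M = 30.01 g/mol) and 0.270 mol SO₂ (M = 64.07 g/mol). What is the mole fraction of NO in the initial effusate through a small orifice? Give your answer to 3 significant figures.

0.847

Each component's effusion rate ∝ (its partial pressure)·(1/√M) ∝ n_i/√M_i.
So x_NO in the escaping gas = (n_NO/√M_NO) / Σ(n_i/√M_i)
= (1.02/√30.01) / (1.02/√30.01 + 0.270/√64.07) = 0.1862/(0.1862 + 0.03373) = 0.847.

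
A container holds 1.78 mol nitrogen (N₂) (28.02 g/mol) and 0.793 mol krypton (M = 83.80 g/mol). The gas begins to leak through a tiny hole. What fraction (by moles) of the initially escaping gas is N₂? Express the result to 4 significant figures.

Effusion rate of each component ∝ n_i/√M_i (partial pressure × 1/√M).
Mole fraction of N₂ in the effusate = (n_N₂/√M_N₂) / (n_N₂/√M_N₂ + n_Kr/√M_Kr)
= (1.78/√28.02) / (1.78/√28.02 + 0.793/√83.80) = 0.3363/(0.3363 + 0.08663) = 0.7952.

0.7952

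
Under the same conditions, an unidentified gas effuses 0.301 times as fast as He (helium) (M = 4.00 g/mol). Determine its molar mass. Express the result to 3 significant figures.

Using Graham's law: rate_X/rate_He = √(M_He/M_X).
0.301 = √(4.00/M_X)
M_X = 4.00 / 0.301² = 4.00 / 0.09060 = 44.1 g/mol

44.1 g/mol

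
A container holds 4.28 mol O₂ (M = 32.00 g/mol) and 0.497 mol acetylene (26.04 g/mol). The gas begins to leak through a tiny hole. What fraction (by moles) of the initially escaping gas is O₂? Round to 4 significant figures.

Effusion rate of each component ∝ n_i/√M_i (partial pressure × 1/√M).
Mole fraction of O₂ in the effusate = (n_O₂/√M_O₂) / (n_O₂/√M_O₂ + n_C₂H₂/√M_C₂H₂)
= (4.28/√32.00) / (4.28/√32.00 + 0.497/√26.04) = 0.7566/(0.7566 + 0.09739) = 0.8860.

0.8860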